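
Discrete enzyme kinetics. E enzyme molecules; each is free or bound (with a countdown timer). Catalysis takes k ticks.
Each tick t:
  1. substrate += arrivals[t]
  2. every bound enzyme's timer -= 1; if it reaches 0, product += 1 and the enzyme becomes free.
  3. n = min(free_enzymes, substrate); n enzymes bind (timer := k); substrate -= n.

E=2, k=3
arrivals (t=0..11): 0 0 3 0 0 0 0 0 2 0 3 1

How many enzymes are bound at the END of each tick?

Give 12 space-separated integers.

Answer: 0 0 2 2 2 1 1 1 2 2 2 2

Derivation:
t=0: arr=0 -> substrate=0 bound=0 product=0
t=1: arr=0 -> substrate=0 bound=0 product=0
t=2: arr=3 -> substrate=1 bound=2 product=0
t=3: arr=0 -> substrate=1 bound=2 product=0
t=4: arr=0 -> substrate=1 bound=2 product=0
t=5: arr=0 -> substrate=0 bound=1 product=2
t=6: arr=0 -> substrate=0 bound=1 product=2
t=7: arr=0 -> substrate=0 bound=1 product=2
t=8: arr=2 -> substrate=0 bound=2 product=3
t=9: arr=0 -> substrate=0 bound=2 product=3
t=10: arr=3 -> substrate=3 bound=2 product=3
t=11: arr=1 -> substrate=2 bound=2 product=5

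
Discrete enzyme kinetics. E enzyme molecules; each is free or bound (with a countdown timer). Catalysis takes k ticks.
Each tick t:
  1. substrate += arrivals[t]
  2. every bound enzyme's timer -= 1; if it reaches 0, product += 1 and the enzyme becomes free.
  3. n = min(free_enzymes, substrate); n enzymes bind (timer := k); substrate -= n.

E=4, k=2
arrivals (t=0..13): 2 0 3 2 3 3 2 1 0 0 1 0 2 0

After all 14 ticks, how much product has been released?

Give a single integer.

Answer: 17

Derivation:
t=0: arr=2 -> substrate=0 bound=2 product=0
t=1: arr=0 -> substrate=0 bound=2 product=0
t=2: arr=3 -> substrate=0 bound=3 product=2
t=3: arr=2 -> substrate=1 bound=4 product=2
t=4: arr=3 -> substrate=1 bound=4 product=5
t=5: arr=3 -> substrate=3 bound=4 product=6
t=6: arr=2 -> substrate=2 bound=4 product=9
t=7: arr=1 -> substrate=2 bound=4 product=10
t=8: arr=0 -> substrate=0 bound=3 product=13
t=9: arr=0 -> substrate=0 bound=2 product=14
t=10: arr=1 -> substrate=0 bound=1 product=16
t=11: arr=0 -> substrate=0 bound=1 product=16
t=12: arr=2 -> substrate=0 bound=2 product=17
t=13: arr=0 -> substrate=0 bound=2 product=17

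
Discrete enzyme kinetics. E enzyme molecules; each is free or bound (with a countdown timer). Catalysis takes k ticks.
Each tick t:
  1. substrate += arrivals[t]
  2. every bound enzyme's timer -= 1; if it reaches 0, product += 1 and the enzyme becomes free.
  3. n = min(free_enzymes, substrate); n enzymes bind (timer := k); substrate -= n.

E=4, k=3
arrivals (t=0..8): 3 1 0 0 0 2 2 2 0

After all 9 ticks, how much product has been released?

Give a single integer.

Answer: 6

Derivation:
t=0: arr=3 -> substrate=0 bound=3 product=0
t=1: arr=1 -> substrate=0 bound=4 product=0
t=2: arr=0 -> substrate=0 bound=4 product=0
t=3: arr=0 -> substrate=0 bound=1 product=3
t=4: arr=0 -> substrate=0 bound=0 product=4
t=5: arr=2 -> substrate=0 bound=2 product=4
t=6: arr=2 -> substrate=0 bound=4 product=4
t=7: arr=2 -> substrate=2 bound=4 product=4
t=8: arr=0 -> substrate=0 bound=4 product=6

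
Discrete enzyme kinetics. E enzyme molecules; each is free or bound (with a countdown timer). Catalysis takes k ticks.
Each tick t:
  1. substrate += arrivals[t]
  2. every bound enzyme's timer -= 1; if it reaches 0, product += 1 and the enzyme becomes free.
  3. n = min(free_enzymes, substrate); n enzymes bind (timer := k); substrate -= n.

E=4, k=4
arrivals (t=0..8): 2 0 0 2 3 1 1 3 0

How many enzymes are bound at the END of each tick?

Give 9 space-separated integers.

t=0: arr=2 -> substrate=0 bound=2 product=0
t=1: arr=0 -> substrate=0 bound=2 product=0
t=2: arr=0 -> substrate=0 bound=2 product=0
t=3: arr=2 -> substrate=0 bound=4 product=0
t=4: arr=3 -> substrate=1 bound=4 product=2
t=5: arr=1 -> substrate=2 bound=4 product=2
t=6: arr=1 -> substrate=3 bound=4 product=2
t=7: arr=3 -> substrate=4 bound=4 product=4
t=8: arr=0 -> substrate=2 bound=4 product=6

Answer: 2 2 2 4 4 4 4 4 4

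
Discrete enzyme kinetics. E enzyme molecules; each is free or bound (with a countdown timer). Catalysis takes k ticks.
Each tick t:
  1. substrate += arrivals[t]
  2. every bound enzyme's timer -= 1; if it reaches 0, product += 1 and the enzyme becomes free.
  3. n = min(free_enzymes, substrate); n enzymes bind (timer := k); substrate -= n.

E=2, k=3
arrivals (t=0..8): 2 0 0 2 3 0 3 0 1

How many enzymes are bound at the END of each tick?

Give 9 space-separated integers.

t=0: arr=2 -> substrate=0 bound=2 product=0
t=1: arr=0 -> substrate=0 bound=2 product=0
t=2: arr=0 -> substrate=0 bound=2 product=0
t=3: arr=2 -> substrate=0 bound=2 product=2
t=4: arr=3 -> substrate=3 bound=2 product=2
t=5: arr=0 -> substrate=3 bound=2 product=2
t=6: arr=3 -> substrate=4 bound=2 product=4
t=7: arr=0 -> substrate=4 bound=2 product=4
t=8: arr=1 -> substrate=5 bound=2 product=4

Answer: 2 2 2 2 2 2 2 2 2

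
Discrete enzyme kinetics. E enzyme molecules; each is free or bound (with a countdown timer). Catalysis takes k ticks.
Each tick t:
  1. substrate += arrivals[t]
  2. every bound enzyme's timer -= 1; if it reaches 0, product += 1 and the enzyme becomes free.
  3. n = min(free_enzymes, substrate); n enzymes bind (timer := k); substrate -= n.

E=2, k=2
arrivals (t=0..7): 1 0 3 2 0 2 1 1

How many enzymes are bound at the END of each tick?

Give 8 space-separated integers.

Answer: 1 1 2 2 2 2 2 2

Derivation:
t=0: arr=1 -> substrate=0 bound=1 product=0
t=1: arr=0 -> substrate=0 bound=1 product=0
t=2: arr=3 -> substrate=1 bound=2 product=1
t=3: arr=2 -> substrate=3 bound=2 product=1
t=4: arr=0 -> substrate=1 bound=2 product=3
t=5: arr=2 -> substrate=3 bound=2 product=3
t=6: arr=1 -> substrate=2 bound=2 product=5
t=7: arr=1 -> substrate=3 bound=2 product=5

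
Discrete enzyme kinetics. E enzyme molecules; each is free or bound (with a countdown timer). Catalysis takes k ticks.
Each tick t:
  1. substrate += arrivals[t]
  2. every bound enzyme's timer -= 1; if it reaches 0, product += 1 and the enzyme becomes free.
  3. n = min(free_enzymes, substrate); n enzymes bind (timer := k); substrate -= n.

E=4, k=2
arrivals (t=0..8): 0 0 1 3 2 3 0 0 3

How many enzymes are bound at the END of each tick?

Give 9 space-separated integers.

t=0: arr=0 -> substrate=0 bound=0 product=0
t=1: arr=0 -> substrate=0 bound=0 product=0
t=2: arr=1 -> substrate=0 bound=1 product=0
t=3: arr=3 -> substrate=0 bound=4 product=0
t=4: arr=2 -> substrate=1 bound=4 product=1
t=5: arr=3 -> substrate=1 bound=4 product=4
t=6: arr=0 -> substrate=0 bound=4 product=5
t=7: arr=0 -> substrate=0 bound=1 product=8
t=8: arr=3 -> substrate=0 bound=3 product=9

Answer: 0 0 1 4 4 4 4 1 3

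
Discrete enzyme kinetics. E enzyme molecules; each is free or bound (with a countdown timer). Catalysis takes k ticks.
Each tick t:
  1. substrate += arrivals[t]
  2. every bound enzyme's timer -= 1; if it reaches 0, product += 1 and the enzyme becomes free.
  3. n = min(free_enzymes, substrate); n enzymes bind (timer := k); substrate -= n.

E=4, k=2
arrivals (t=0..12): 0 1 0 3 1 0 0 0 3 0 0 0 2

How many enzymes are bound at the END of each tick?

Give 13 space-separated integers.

t=0: arr=0 -> substrate=0 bound=0 product=0
t=1: arr=1 -> substrate=0 bound=1 product=0
t=2: arr=0 -> substrate=0 bound=1 product=0
t=3: arr=3 -> substrate=0 bound=3 product=1
t=4: arr=1 -> substrate=0 bound=4 product=1
t=5: arr=0 -> substrate=0 bound=1 product=4
t=6: arr=0 -> substrate=0 bound=0 product=5
t=7: arr=0 -> substrate=0 bound=0 product=5
t=8: arr=3 -> substrate=0 bound=3 product=5
t=9: arr=0 -> substrate=0 bound=3 product=5
t=10: arr=0 -> substrate=0 bound=0 product=8
t=11: arr=0 -> substrate=0 bound=0 product=8
t=12: arr=2 -> substrate=0 bound=2 product=8

Answer: 0 1 1 3 4 1 0 0 3 3 0 0 2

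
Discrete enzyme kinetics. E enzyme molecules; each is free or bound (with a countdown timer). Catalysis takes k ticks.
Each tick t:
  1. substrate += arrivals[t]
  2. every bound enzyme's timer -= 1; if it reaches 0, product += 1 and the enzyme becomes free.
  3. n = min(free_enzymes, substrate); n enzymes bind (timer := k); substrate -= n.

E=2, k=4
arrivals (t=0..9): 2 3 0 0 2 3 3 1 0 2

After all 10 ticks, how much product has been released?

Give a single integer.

Answer: 4

Derivation:
t=0: arr=2 -> substrate=0 bound=2 product=0
t=1: arr=3 -> substrate=3 bound=2 product=0
t=2: arr=0 -> substrate=3 bound=2 product=0
t=3: arr=0 -> substrate=3 bound=2 product=0
t=4: arr=2 -> substrate=3 bound=2 product=2
t=5: arr=3 -> substrate=6 bound=2 product=2
t=6: arr=3 -> substrate=9 bound=2 product=2
t=7: arr=1 -> substrate=10 bound=2 product=2
t=8: arr=0 -> substrate=8 bound=2 product=4
t=9: arr=2 -> substrate=10 bound=2 product=4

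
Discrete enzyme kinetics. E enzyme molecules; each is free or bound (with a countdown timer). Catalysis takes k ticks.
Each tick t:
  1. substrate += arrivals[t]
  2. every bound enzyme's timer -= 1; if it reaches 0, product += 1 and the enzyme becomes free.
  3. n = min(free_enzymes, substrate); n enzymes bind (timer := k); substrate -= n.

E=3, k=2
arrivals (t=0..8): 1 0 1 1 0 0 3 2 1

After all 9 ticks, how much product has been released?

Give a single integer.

t=0: arr=1 -> substrate=0 bound=1 product=0
t=1: arr=0 -> substrate=0 bound=1 product=0
t=2: arr=1 -> substrate=0 bound=1 product=1
t=3: arr=1 -> substrate=0 bound=2 product=1
t=4: arr=0 -> substrate=0 bound=1 product=2
t=5: arr=0 -> substrate=0 bound=0 product=3
t=6: arr=3 -> substrate=0 bound=3 product=3
t=7: arr=2 -> substrate=2 bound=3 product=3
t=8: arr=1 -> substrate=0 bound=3 product=6

Answer: 6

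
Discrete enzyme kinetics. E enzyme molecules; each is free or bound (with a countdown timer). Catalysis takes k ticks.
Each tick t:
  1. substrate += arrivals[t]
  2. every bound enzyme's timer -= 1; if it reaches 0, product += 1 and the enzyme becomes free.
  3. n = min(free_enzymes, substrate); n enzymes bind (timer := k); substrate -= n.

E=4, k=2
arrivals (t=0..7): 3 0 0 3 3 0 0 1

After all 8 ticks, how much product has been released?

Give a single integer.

t=0: arr=3 -> substrate=0 bound=3 product=0
t=1: arr=0 -> substrate=0 bound=3 product=0
t=2: arr=0 -> substrate=0 bound=0 product=3
t=3: arr=3 -> substrate=0 bound=3 product=3
t=4: arr=3 -> substrate=2 bound=4 product=3
t=5: arr=0 -> substrate=0 bound=3 product=6
t=6: arr=0 -> substrate=0 bound=2 product=7
t=7: arr=1 -> substrate=0 bound=1 product=9

Answer: 9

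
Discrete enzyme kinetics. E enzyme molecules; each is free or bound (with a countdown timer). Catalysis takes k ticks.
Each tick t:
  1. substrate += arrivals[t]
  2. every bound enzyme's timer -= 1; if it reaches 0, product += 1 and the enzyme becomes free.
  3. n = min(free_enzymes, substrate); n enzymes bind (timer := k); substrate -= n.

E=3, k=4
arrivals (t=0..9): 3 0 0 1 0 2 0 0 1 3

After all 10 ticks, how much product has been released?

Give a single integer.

t=0: arr=3 -> substrate=0 bound=3 product=0
t=1: arr=0 -> substrate=0 bound=3 product=0
t=2: arr=0 -> substrate=0 bound=3 product=0
t=3: arr=1 -> substrate=1 bound=3 product=0
t=4: arr=0 -> substrate=0 bound=1 product=3
t=5: arr=2 -> substrate=0 bound=3 product=3
t=6: arr=0 -> substrate=0 bound=3 product=3
t=7: arr=0 -> substrate=0 bound=3 product=3
t=8: arr=1 -> substrate=0 bound=3 product=4
t=9: arr=3 -> substrate=1 bound=3 product=6

Answer: 6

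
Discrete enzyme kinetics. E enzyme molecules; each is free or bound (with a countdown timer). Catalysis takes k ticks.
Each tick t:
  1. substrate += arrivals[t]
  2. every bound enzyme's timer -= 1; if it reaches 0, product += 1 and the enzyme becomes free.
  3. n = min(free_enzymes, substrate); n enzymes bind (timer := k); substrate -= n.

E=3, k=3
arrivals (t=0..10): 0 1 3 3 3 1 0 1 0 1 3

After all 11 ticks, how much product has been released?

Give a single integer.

t=0: arr=0 -> substrate=0 bound=0 product=0
t=1: arr=1 -> substrate=0 bound=1 product=0
t=2: arr=3 -> substrate=1 bound=3 product=0
t=3: arr=3 -> substrate=4 bound=3 product=0
t=4: arr=3 -> substrate=6 bound=3 product=1
t=5: arr=1 -> substrate=5 bound=3 product=3
t=6: arr=0 -> substrate=5 bound=3 product=3
t=7: arr=1 -> substrate=5 bound=3 product=4
t=8: arr=0 -> substrate=3 bound=3 product=6
t=9: arr=1 -> substrate=4 bound=3 product=6
t=10: arr=3 -> substrate=6 bound=3 product=7

Answer: 7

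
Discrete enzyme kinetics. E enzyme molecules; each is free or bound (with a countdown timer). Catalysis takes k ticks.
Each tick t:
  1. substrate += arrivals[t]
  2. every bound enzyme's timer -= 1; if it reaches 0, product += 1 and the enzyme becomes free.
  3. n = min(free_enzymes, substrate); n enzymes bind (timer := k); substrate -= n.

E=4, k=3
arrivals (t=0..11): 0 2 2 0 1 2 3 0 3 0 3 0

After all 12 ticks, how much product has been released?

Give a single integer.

Answer: 11

Derivation:
t=0: arr=0 -> substrate=0 bound=0 product=0
t=1: arr=2 -> substrate=0 bound=2 product=0
t=2: arr=2 -> substrate=0 bound=4 product=0
t=3: arr=0 -> substrate=0 bound=4 product=0
t=4: arr=1 -> substrate=0 bound=3 product=2
t=5: arr=2 -> substrate=0 bound=3 product=4
t=6: arr=3 -> substrate=2 bound=4 product=4
t=7: arr=0 -> substrate=1 bound=4 product=5
t=8: arr=3 -> substrate=2 bound=4 product=7
t=9: arr=0 -> substrate=1 bound=4 product=8
t=10: arr=3 -> substrate=3 bound=4 product=9
t=11: arr=0 -> substrate=1 bound=4 product=11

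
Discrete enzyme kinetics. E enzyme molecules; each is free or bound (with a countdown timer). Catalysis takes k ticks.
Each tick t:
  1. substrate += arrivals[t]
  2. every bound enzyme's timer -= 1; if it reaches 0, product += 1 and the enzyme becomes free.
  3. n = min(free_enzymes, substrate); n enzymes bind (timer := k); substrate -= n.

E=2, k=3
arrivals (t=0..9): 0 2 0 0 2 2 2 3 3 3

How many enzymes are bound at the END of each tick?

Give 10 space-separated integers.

t=0: arr=0 -> substrate=0 bound=0 product=0
t=1: arr=2 -> substrate=0 bound=2 product=0
t=2: arr=0 -> substrate=0 bound=2 product=0
t=3: arr=0 -> substrate=0 bound=2 product=0
t=4: arr=2 -> substrate=0 bound=2 product=2
t=5: arr=2 -> substrate=2 bound=2 product=2
t=6: arr=2 -> substrate=4 bound=2 product=2
t=7: arr=3 -> substrate=5 bound=2 product=4
t=8: arr=3 -> substrate=8 bound=2 product=4
t=9: arr=3 -> substrate=11 bound=2 product=4

Answer: 0 2 2 2 2 2 2 2 2 2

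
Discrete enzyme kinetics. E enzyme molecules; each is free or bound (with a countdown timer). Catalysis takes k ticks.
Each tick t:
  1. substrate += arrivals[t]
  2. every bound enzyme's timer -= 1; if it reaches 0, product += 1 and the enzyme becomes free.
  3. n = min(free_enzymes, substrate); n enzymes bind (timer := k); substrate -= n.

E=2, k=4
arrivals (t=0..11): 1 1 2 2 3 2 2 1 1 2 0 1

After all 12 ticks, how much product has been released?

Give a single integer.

Answer: 4

Derivation:
t=0: arr=1 -> substrate=0 bound=1 product=0
t=1: arr=1 -> substrate=0 bound=2 product=0
t=2: arr=2 -> substrate=2 bound=2 product=0
t=3: arr=2 -> substrate=4 bound=2 product=0
t=4: arr=3 -> substrate=6 bound=2 product=1
t=5: arr=2 -> substrate=7 bound=2 product=2
t=6: arr=2 -> substrate=9 bound=2 product=2
t=7: arr=1 -> substrate=10 bound=2 product=2
t=8: arr=1 -> substrate=10 bound=2 product=3
t=9: arr=2 -> substrate=11 bound=2 product=4
t=10: arr=0 -> substrate=11 bound=2 product=4
t=11: arr=1 -> substrate=12 bound=2 product=4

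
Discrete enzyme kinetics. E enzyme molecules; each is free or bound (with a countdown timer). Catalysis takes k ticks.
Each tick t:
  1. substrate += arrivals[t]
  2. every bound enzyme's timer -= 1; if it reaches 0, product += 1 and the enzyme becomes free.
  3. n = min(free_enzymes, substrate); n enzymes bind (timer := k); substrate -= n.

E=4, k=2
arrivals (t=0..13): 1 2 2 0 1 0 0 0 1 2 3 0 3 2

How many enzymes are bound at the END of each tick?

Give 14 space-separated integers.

Answer: 1 3 4 2 1 1 0 0 1 3 4 3 4 4

Derivation:
t=0: arr=1 -> substrate=0 bound=1 product=0
t=1: arr=2 -> substrate=0 bound=3 product=0
t=2: arr=2 -> substrate=0 bound=4 product=1
t=3: arr=0 -> substrate=0 bound=2 product=3
t=4: arr=1 -> substrate=0 bound=1 product=5
t=5: arr=0 -> substrate=0 bound=1 product=5
t=6: arr=0 -> substrate=0 bound=0 product=6
t=7: arr=0 -> substrate=0 bound=0 product=6
t=8: arr=1 -> substrate=0 bound=1 product=6
t=9: arr=2 -> substrate=0 bound=3 product=6
t=10: arr=3 -> substrate=1 bound=4 product=7
t=11: arr=0 -> substrate=0 bound=3 product=9
t=12: arr=3 -> substrate=0 bound=4 product=11
t=13: arr=2 -> substrate=1 bound=4 product=12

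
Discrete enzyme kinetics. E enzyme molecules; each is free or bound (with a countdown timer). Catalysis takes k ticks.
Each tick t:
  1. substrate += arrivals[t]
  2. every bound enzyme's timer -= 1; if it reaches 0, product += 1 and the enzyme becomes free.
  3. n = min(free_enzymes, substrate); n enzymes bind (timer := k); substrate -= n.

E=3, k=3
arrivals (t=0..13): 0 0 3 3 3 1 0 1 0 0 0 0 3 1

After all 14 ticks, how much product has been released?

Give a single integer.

t=0: arr=0 -> substrate=0 bound=0 product=0
t=1: arr=0 -> substrate=0 bound=0 product=0
t=2: arr=3 -> substrate=0 bound=3 product=0
t=3: arr=3 -> substrate=3 bound=3 product=0
t=4: arr=3 -> substrate=6 bound=3 product=0
t=5: arr=1 -> substrate=4 bound=3 product=3
t=6: arr=0 -> substrate=4 bound=3 product=3
t=7: arr=1 -> substrate=5 bound=3 product=3
t=8: arr=0 -> substrate=2 bound=3 product=6
t=9: arr=0 -> substrate=2 bound=3 product=6
t=10: arr=0 -> substrate=2 bound=3 product=6
t=11: arr=0 -> substrate=0 bound=2 product=9
t=12: arr=3 -> substrate=2 bound=3 product=9
t=13: arr=1 -> substrate=3 bound=3 product=9

Answer: 9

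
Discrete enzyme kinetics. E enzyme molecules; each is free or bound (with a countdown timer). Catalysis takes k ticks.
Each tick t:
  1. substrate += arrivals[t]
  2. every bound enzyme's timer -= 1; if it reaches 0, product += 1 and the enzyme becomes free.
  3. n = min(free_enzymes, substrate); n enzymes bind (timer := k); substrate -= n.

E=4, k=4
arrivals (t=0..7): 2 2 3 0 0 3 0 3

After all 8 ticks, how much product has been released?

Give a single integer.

t=0: arr=2 -> substrate=0 bound=2 product=0
t=1: arr=2 -> substrate=0 bound=4 product=0
t=2: arr=3 -> substrate=3 bound=4 product=0
t=3: arr=0 -> substrate=3 bound=4 product=0
t=4: arr=0 -> substrate=1 bound=4 product=2
t=5: arr=3 -> substrate=2 bound=4 product=4
t=6: arr=0 -> substrate=2 bound=4 product=4
t=7: arr=3 -> substrate=5 bound=4 product=4

Answer: 4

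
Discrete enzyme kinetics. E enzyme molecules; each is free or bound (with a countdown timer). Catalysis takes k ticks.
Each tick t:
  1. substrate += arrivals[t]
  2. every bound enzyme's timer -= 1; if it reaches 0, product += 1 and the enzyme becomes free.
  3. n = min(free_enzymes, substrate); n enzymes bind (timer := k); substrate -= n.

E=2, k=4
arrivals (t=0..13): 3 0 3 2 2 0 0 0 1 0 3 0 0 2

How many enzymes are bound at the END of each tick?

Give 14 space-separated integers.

Answer: 2 2 2 2 2 2 2 2 2 2 2 2 2 2

Derivation:
t=0: arr=3 -> substrate=1 bound=2 product=0
t=1: arr=0 -> substrate=1 bound=2 product=0
t=2: arr=3 -> substrate=4 bound=2 product=0
t=3: arr=2 -> substrate=6 bound=2 product=0
t=4: arr=2 -> substrate=6 bound=2 product=2
t=5: arr=0 -> substrate=6 bound=2 product=2
t=6: arr=0 -> substrate=6 bound=2 product=2
t=7: arr=0 -> substrate=6 bound=2 product=2
t=8: arr=1 -> substrate=5 bound=2 product=4
t=9: arr=0 -> substrate=5 bound=2 product=4
t=10: arr=3 -> substrate=8 bound=2 product=4
t=11: arr=0 -> substrate=8 bound=2 product=4
t=12: arr=0 -> substrate=6 bound=2 product=6
t=13: arr=2 -> substrate=8 bound=2 product=6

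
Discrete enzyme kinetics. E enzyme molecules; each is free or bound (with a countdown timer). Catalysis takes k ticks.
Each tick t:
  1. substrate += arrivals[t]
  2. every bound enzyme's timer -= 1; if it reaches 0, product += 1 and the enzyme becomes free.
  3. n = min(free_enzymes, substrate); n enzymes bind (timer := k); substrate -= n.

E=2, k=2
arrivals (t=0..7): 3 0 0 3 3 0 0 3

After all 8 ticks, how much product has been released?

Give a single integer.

t=0: arr=3 -> substrate=1 bound=2 product=0
t=1: arr=0 -> substrate=1 bound=2 product=0
t=2: arr=0 -> substrate=0 bound=1 product=2
t=3: arr=3 -> substrate=2 bound=2 product=2
t=4: arr=3 -> substrate=4 bound=2 product=3
t=5: arr=0 -> substrate=3 bound=2 product=4
t=6: arr=0 -> substrate=2 bound=2 product=5
t=7: arr=3 -> substrate=4 bound=2 product=6

Answer: 6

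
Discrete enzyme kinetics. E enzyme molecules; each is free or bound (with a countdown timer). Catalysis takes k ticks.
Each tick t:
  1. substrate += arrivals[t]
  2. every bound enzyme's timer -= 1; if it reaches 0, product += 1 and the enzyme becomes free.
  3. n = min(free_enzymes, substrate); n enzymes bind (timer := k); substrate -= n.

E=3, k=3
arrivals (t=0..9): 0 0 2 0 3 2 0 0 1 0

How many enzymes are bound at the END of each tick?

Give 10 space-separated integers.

t=0: arr=0 -> substrate=0 bound=0 product=0
t=1: arr=0 -> substrate=0 bound=0 product=0
t=2: arr=2 -> substrate=0 bound=2 product=0
t=3: arr=0 -> substrate=0 bound=2 product=0
t=4: arr=3 -> substrate=2 bound=3 product=0
t=5: arr=2 -> substrate=2 bound=3 product=2
t=6: arr=0 -> substrate=2 bound=3 product=2
t=7: arr=0 -> substrate=1 bound=3 product=3
t=8: arr=1 -> substrate=0 bound=3 product=5
t=9: arr=0 -> substrate=0 bound=3 product=5

Answer: 0 0 2 2 3 3 3 3 3 3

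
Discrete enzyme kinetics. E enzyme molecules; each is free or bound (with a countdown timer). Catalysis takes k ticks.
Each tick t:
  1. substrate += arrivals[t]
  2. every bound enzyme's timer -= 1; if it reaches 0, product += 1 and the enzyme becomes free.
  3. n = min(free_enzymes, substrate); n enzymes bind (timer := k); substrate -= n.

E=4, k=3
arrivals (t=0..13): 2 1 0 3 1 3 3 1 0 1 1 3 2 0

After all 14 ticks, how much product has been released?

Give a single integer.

t=0: arr=2 -> substrate=0 bound=2 product=0
t=1: arr=1 -> substrate=0 bound=3 product=0
t=2: arr=0 -> substrate=0 bound=3 product=0
t=3: arr=3 -> substrate=0 bound=4 product=2
t=4: arr=1 -> substrate=0 bound=4 product=3
t=5: arr=3 -> substrate=3 bound=4 product=3
t=6: arr=3 -> substrate=3 bound=4 product=6
t=7: arr=1 -> substrate=3 bound=4 product=7
t=8: arr=0 -> substrate=3 bound=4 product=7
t=9: arr=1 -> substrate=1 bound=4 product=10
t=10: arr=1 -> substrate=1 bound=4 product=11
t=11: arr=3 -> substrate=4 bound=4 product=11
t=12: arr=2 -> substrate=3 bound=4 product=14
t=13: arr=0 -> substrate=2 bound=4 product=15

Answer: 15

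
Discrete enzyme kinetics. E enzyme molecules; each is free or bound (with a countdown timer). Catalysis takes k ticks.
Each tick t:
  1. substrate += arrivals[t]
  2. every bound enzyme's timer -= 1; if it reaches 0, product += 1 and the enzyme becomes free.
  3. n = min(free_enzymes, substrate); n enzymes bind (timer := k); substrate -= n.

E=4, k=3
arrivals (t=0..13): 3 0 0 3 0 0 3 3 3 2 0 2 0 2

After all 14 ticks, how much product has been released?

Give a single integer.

t=0: arr=3 -> substrate=0 bound=3 product=0
t=1: arr=0 -> substrate=0 bound=3 product=0
t=2: arr=0 -> substrate=0 bound=3 product=0
t=3: arr=3 -> substrate=0 bound=3 product=3
t=4: arr=0 -> substrate=0 bound=3 product=3
t=5: arr=0 -> substrate=0 bound=3 product=3
t=6: arr=3 -> substrate=0 bound=3 product=6
t=7: arr=3 -> substrate=2 bound=4 product=6
t=8: arr=3 -> substrate=5 bound=4 product=6
t=9: arr=2 -> substrate=4 bound=4 product=9
t=10: arr=0 -> substrate=3 bound=4 product=10
t=11: arr=2 -> substrate=5 bound=4 product=10
t=12: arr=0 -> substrate=2 bound=4 product=13
t=13: arr=2 -> substrate=3 bound=4 product=14

Answer: 14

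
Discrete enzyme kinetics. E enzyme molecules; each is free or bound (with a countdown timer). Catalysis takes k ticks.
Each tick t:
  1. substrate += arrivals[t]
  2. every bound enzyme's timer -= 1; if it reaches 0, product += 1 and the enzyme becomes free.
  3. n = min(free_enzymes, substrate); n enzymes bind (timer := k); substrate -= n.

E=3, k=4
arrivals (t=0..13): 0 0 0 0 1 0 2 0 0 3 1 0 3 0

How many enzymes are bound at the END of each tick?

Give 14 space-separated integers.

Answer: 0 0 0 0 1 1 3 3 2 3 3 3 3 3

Derivation:
t=0: arr=0 -> substrate=0 bound=0 product=0
t=1: arr=0 -> substrate=0 bound=0 product=0
t=2: arr=0 -> substrate=0 bound=0 product=0
t=3: arr=0 -> substrate=0 bound=0 product=0
t=4: arr=1 -> substrate=0 bound=1 product=0
t=5: arr=0 -> substrate=0 bound=1 product=0
t=6: arr=2 -> substrate=0 bound=3 product=0
t=7: arr=0 -> substrate=0 bound=3 product=0
t=8: arr=0 -> substrate=0 bound=2 product=1
t=9: arr=3 -> substrate=2 bound=3 product=1
t=10: arr=1 -> substrate=1 bound=3 product=3
t=11: arr=0 -> substrate=1 bound=3 product=3
t=12: arr=3 -> substrate=4 bound=3 product=3
t=13: arr=0 -> substrate=3 bound=3 product=4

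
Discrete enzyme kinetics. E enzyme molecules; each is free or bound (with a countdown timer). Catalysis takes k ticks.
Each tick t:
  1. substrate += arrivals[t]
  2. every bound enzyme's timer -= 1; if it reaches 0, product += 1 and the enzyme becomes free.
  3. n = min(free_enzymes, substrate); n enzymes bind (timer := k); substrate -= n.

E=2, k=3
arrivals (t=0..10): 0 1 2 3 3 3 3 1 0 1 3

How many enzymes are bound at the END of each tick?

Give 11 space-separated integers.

t=0: arr=0 -> substrate=0 bound=0 product=0
t=1: arr=1 -> substrate=0 bound=1 product=0
t=2: arr=2 -> substrate=1 bound=2 product=0
t=3: arr=3 -> substrate=4 bound=2 product=0
t=4: arr=3 -> substrate=6 bound=2 product=1
t=5: arr=3 -> substrate=8 bound=2 product=2
t=6: arr=3 -> substrate=11 bound=2 product=2
t=7: arr=1 -> substrate=11 bound=2 product=3
t=8: arr=0 -> substrate=10 bound=2 product=4
t=9: arr=1 -> substrate=11 bound=2 product=4
t=10: arr=3 -> substrate=13 bound=2 product=5

Answer: 0 1 2 2 2 2 2 2 2 2 2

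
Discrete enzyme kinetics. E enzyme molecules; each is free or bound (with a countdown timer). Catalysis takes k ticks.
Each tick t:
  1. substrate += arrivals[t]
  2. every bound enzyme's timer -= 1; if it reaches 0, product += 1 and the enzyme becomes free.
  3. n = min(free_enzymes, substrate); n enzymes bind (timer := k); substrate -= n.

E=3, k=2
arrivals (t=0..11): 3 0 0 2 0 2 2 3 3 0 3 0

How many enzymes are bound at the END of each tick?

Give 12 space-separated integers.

Answer: 3 3 0 2 2 2 3 3 3 3 3 3

Derivation:
t=0: arr=3 -> substrate=0 bound=3 product=0
t=1: arr=0 -> substrate=0 bound=3 product=0
t=2: arr=0 -> substrate=0 bound=0 product=3
t=3: arr=2 -> substrate=0 bound=2 product=3
t=4: arr=0 -> substrate=0 bound=2 product=3
t=5: arr=2 -> substrate=0 bound=2 product=5
t=6: arr=2 -> substrate=1 bound=3 product=5
t=7: arr=3 -> substrate=2 bound=3 product=7
t=8: arr=3 -> substrate=4 bound=3 product=8
t=9: arr=0 -> substrate=2 bound=3 product=10
t=10: arr=3 -> substrate=4 bound=3 product=11
t=11: arr=0 -> substrate=2 bound=3 product=13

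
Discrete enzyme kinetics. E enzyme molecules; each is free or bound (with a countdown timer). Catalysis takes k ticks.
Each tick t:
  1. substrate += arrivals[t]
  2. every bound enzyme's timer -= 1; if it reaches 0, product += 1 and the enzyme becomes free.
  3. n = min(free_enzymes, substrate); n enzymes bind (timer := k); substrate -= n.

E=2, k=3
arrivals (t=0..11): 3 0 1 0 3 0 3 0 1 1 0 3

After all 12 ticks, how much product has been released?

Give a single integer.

t=0: arr=3 -> substrate=1 bound=2 product=0
t=1: arr=0 -> substrate=1 bound=2 product=0
t=2: arr=1 -> substrate=2 bound=2 product=0
t=3: arr=0 -> substrate=0 bound=2 product=2
t=4: arr=3 -> substrate=3 bound=2 product=2
t=5: arr=0 -> substrate=3 bound=2 product=2
t=6: arr=3 -> substrate=4 bound=2 product=4
t=7: arr=0 -> substrate=4 bound=2 product=4
t=8: arr=1 -> substrate=5 bound=2 product=4
t=9: arr=1 -> substrate=4 bound=2 product=6
t=10: arr=0 -> substrate=4 bound=2 product=6
t=11: arr=3 -> substrate=7 bound=2 product=6

Answer: 6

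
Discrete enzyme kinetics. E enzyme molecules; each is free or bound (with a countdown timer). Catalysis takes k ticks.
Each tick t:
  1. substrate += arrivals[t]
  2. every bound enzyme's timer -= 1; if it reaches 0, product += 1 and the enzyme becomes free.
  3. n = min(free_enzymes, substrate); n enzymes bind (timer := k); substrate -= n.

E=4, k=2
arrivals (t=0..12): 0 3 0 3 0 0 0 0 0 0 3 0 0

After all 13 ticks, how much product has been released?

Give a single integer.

t=0: arr=0 -> substrate=0 bound=0 product=0
t=1: arr=3 -> substrate=0 bound=3 product=0
t=2: arr=0 -> substrate=0 bound=3 product=0
t=3: arr=3 -> substrate=0 bound=3 product=3
t=4: arr=0 -> substrate=0 bound=3 product=3
t=5: arr=0 -> substrate=0 bound=0 product=6
t=6: arr=0 -> substrate=0 bound=0 product=6
t=7: arr=0 -> substrate=0 bound=0 product=6
t=8: arr=0 -> substrate=0 bound=0 product=6
t=9: arr=0 -> substrate=0 bound=0 product=6
t=10: arr=3 -> substrate=0 bound=3 product=6
t=11: arr=0 -> substrate=0 bound=3 product=6
t=12: arr=0 -> substrate=0 bound=0 product=9

Answer: 9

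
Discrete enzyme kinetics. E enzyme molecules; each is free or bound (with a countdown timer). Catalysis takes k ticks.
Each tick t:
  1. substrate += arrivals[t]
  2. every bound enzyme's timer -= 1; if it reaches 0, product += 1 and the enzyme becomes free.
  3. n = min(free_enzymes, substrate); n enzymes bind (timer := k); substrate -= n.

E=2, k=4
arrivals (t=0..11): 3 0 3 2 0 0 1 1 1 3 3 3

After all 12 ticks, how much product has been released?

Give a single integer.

t=0: arr=3 -> substrate=1 bound=2 product=0
t=1: arr=0 -> substrate=1 bound=2 product=0
t=2: arr=3 -> substrate=4 bound=2 product=0
t=3: arr=2 -> substrate=6 bound=2 product=0
t=4: arr=0 -> substrate=4 bound=2 product=2
t=5: arr=0 -> substrate=4 bound=2 product=2
t=6: arr=1 -> substrate=5 bound=2 product=2
t=7: arr=1 -> substrate=6 bound=2 product=2
t=8: arr=1 -> substrate=5 bound=2 product=4
t=9: arr=3 -> substrate=8 bound=2 product=4
t=10: arr=3 -> substrate=11 bound=2 product=4
t=11: arr=3 -> substrate=14 bound=2 product=4

Answer: 4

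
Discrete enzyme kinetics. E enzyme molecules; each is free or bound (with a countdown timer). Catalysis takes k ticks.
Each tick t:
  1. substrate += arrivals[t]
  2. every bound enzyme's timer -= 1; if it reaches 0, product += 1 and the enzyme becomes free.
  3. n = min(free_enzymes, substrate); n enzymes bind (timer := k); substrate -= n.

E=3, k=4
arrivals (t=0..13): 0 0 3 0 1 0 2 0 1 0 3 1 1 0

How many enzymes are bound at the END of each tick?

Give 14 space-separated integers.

t=0: arr=0 -> substrate=0 bound=0 product=0
t=1: arr=0 -> substrate=0 bound=0 product=0
t=2: arr=3 -> substrate=0 bound=3 product=0
t=3: arr=0 -> substrate=0 bound=3 product=0
t=4: arr=1 -> substrate=1 bound=3 product=0
t=5: arr=0 -> substrate=1 bound=3 product=0
t=6: arr=2 -> substrate=0 bound=3 product=3
t=7: arr=0 -> substrate=0 bound=3 product=3
t=8: arr=1 -> substrate=1 bound=3 product=3
t=9: arr=0 -> substrate=1 bound=3 product=3
t=10: arr=3 -> substrate=1 bound=3 product=6
t=11: arr=1 -> substrate=2 bound=3 product=6
t=12: arr=1 -> substrate=3 bound=3 product=6
t=13: arr=0 -> substrate=3 bound=3 product=6

Answer: 0 0 3 3 3 3 3 3 3 3 3 3 3 3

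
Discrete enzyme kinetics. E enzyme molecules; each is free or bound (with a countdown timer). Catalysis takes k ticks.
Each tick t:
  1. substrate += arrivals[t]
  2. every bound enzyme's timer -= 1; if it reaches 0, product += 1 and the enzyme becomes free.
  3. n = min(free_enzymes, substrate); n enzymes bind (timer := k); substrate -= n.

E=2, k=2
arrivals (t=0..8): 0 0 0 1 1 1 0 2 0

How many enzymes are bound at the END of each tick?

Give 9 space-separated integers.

Answer: 0 0 0 1 2 2 1 2 2

Derivation:
t=0: arr=0 -> substrate=0 bound=0 product=0
t=1: arr=0 -> substrate=0 bound=0 product=0
t=2: arr=0 -> substrate=0 bound=0 product=0
t=3: arr=1 -> substrate=0 bound=1 product=0
t=4: arr=1 -> substrate=0 bound=2 product=0
t=5: arr=1 -> substrate=0 bound=2 product=1
t=6: arr=0 -> substrate=0 bound=1 product=2
t=7: arr=2 -> substrate=0 bound=2 product=3
t=8: arr=0 -> substrate=0 bound=2 product=3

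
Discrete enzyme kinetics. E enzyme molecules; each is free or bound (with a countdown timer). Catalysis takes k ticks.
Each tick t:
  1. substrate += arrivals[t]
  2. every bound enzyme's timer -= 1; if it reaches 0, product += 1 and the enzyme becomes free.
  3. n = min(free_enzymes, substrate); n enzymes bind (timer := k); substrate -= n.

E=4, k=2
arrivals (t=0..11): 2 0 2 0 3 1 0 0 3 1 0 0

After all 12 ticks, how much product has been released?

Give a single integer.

t=0: arr=2 -> substrate=0 bound=2 product=0
t=1: arr=0 -> substrate=0 bound=2 product=0
t=2: arr=2 -> substrate=0 bound=2 product=2
t=3: arr=0 -> substrate=0 bound=2 product=2
t=4: arr=3 -> substrate=0 bound=3 product=4
t=5: arr=1 -> substrate=0 bound=4 product=4
t=6: arr=0 -> substrate=0 bound=1 product=7
t=7: arr=0 -> substrate=0 bound=0 product=8
t=8: arr=3 -> substrate=0 bound=3 product=8
t=9: arr=1 -> substrate=0 bound=4 product=8
t=10: arr=0 -> substrate=0 bound=1 product=11
t=11: arr=0 -> substrate=0 bound=0 product=12

Answer: 12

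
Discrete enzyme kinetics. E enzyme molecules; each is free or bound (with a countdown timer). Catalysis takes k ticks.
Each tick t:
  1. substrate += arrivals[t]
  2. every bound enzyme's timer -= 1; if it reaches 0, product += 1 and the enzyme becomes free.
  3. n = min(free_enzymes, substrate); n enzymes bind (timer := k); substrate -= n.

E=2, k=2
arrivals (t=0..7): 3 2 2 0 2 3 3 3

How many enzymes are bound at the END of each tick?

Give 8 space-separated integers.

t=0: arr=3 -> substrate=1 bound=2 product=0
t=1: arr=2 -> substrate=3 bound=2 product=0
t=2: arr=2 -> substrate=3 bound=2 product=2
t=3: arr=0 -> substrate=3 bound=2 product=2
t=4: arr=2 -> substrate=3 bound=2 product=4
t=5: arr=3 -> substrate=6 bound=2 product=4
t=6: arr=3 -> substrate=7 bound=2 product=6
t=7: arr=3 -> substrate=10 bound=2 product=6

Answer: 2 2 2 2 2 2 2 2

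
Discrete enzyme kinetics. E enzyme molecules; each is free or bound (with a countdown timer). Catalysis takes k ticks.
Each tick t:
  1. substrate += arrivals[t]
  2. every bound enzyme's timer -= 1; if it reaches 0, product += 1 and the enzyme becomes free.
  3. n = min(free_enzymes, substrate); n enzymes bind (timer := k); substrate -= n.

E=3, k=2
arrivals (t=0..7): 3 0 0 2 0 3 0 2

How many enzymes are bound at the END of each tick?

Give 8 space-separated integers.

Answer: 3 3 0 2 2 3 3 2

Derivation:
t=0: arr=3 -> substrate=0 bound=3 product=0
t=1: arr=0 -> substrate=0 bound=3 product=0
t=2: arr=0 -> substrate=0 bound=0 product=3
t=3: arr=2 -> substrate=0 bound=2 product=3
t=4: arr=0 -> substrate=0 bound=2 product=3
t=5: arr=3 -> substrate=0 bound=3 product=5
t=6: arr=0 -> substrate=0 bound=3 product=5
t=7: arr=2 -> substrate=0 bound=2 product=8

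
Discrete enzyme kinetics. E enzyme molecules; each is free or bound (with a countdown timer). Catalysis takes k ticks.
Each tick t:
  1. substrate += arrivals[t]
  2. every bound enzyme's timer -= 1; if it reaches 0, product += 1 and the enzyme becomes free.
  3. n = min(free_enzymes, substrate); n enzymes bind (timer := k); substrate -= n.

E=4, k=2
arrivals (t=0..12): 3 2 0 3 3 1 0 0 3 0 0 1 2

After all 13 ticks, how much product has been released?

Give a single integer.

Answer: 15

Derivation:
t=0: arr=3 -> substrate=0 bound=3 product=0
t=1: arr=2 -> substrate=1 bound=4 product=0
t=2: arr=0 -> substrate=0 bound=2 product=3
t=3: arr=3 -> substrate=0 bound=4 product=4
t=4: arr=3 -> substrate=2 bound=4 product=5
t=5: arr=1 -> substrate=0 bound=4 product=8
t=6: arr=0 -> substrate=0 bound=3 product=9
t=7: arr=0 -> substrate=0 bound=0 product=12
t=8: arr=3 -> substrate=0 bound=3 product=12
t=9: arr=0 -> substrate=0 bound=3 product=12
t=10: arr=0 -> substrate=0 bound=0 product=15
t=11: arr=1 -> substrate=0 bound=1 product=15
t=12: arr=2 -> substrate=0 bound=3 product=15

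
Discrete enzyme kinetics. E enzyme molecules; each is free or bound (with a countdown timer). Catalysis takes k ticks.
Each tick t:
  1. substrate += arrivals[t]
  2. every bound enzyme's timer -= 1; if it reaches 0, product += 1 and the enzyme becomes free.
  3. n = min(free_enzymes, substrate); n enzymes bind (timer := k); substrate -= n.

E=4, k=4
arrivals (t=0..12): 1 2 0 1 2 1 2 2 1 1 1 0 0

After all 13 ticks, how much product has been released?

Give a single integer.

t=0: arr=1 -> substrate=0 bound=1 product=0
t=1: arr=2 -> substrate=0 bound=3 product=0
t=2: arr=0 -> substrate=0 bound=3 product=0
t=3: arr=1 -> substrate=0 bound=4 product=0
t=4: arr=2 -> substrate=1 bound=4 product=1
t=5: arr=1 -> substrate=0 bound=4 product=3
t=6: arr=2 -> substrate=2 bound=4 product=3
t=7: arr=2 -> substrate=3 bound=4 product=4
t=8: arr=1 -> substrate=3 bound=4 product=5
t=9: arr=1 -> substrate=2 bound=4 product=7
t=10: arr=1 -> substrate=3 bound=4 product=7
t=11: arr=0 -> substrate=2 bound=4 product=8
t=12: arr=0 -> substrate=1 bound=4 product=9

Answer: 9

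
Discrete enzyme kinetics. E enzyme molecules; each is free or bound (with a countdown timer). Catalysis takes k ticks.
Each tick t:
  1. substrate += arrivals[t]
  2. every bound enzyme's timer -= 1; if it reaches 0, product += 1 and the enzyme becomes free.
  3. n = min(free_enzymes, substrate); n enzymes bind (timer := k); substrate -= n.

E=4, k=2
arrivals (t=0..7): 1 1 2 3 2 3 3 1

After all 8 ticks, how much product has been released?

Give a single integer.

Answer: 10

Derivation:
t=0: arr=1 -> substrate=0 bound=1 product=0
t=1: arr=1 -> substrate=0 bound=2 product=0
t=2: arr=2 -> substrate=0 bound=3 product=1
t=3: arr=3 -> substrate=1 bound=4 product=2
t=4: arr=2 -> substrate=1 bound=4 product=4
t=5: arr=3 -> substrate=2 bound=4 product=6
t=6: arr=3 -> substrate=3 bound=4 product=8
t=7: arr=1 -> substrate=2 bound=4 product=10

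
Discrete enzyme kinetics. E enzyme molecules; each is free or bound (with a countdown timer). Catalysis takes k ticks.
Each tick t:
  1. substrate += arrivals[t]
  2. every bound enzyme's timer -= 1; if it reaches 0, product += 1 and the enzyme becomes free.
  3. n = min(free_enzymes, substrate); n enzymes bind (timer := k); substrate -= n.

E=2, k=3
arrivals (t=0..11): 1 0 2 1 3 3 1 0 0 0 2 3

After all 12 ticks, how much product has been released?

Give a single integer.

Answer: 6

Derivation:
t=0: arr=1 -> substrate=0 bound=1 product=0
t=1: arr=0 -> substrate=0 bound=1 product=0
t=2: arr=2 -> substrate=1 bound=2 product=0
t=3: arr=1 -> substrate=1 bound=2 product=1
t=4: arr=3 -> substrate=4 bound=2 product=1
t=5: arr=3 -> substrate=6 bound=2 product=2
t=6: arr=1 -> substrate=6 bound=2 product=3
t=7: arr=0 -> substrate=6 bound=2 product=3
t=8: arr=0 -> substrate=5 bound=2 product=4
t=9: arr=0 -> substrate=4 bound=2 product=5
t=10: arr=2 -> substrate=6 bound=2 product=5
t=11: arr=3 -> substrate=8 bound=2 product=6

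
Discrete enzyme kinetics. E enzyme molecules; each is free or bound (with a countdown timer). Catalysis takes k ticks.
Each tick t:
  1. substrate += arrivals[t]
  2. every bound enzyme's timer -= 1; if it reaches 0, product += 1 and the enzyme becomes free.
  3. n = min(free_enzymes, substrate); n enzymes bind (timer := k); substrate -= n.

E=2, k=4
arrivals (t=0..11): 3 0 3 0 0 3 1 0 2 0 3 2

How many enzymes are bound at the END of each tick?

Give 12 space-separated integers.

Answer: 2 2 2 2 2 2 2 2 2 2 2 2

Derivation:
t=0: arr=3 -> substrate=1 bound=2 product=0
t=1: arr=0 -> substrate=1 bound=2 product=0
t=2: arr=3 -> substrate=4 bound=2 product=0
t=3: arr=0 -> substrate=4 bound=2 product=0
t=4: arr=0 -> substrate=2 bound=2 product=2
t=5: arr=3 -> substrate=5 bound=2 product=2
t=6: arr=1 -> substrate=6 bound=2 product=2
t=7: arr=0 -> substrate=6 bound=2 product=2
t=8: arr=2 -> substrate=6 bound=2 product=4
t=9: arr=0 -> substrate=6 bound=2 product=4
t=10: arr=3 -> substrate=9 bound=2 product=4
t=11: arr=2 -> substrate=11 bound=2 product=4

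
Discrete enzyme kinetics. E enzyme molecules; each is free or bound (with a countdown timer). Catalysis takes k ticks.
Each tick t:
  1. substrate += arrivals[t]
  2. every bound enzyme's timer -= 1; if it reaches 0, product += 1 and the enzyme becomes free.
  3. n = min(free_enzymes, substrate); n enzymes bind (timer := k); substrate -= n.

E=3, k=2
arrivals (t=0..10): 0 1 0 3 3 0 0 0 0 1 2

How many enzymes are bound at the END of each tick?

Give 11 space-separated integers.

t=0: arr=0 -> substrate=0 bound=0 product=0
t=1: arr=1 -> substrate=0 bound=1 product=0
t=2: arr=0 -> substrate=0 bound=1 product=0
t=3: arr=3 -> substrate=0 bound=3 product=1
t=4: arr=3 -> substrate=3 bound=3 product=1
t=5: arr=0 -> substrate=0 bound=3 product=4
t=6: arr=0 -> substrate=0 bound=3 product=4
t=7: arr=0 -> substrate=0 bound=0 product=7
t=8: arr=0 -> substrate=0 bound=0 product=7
t=9: arr=1 -> substrate=0 bound=1 product=7
t=10: arr=2 -> substrate=0 bound=3 product=7

Answer: 0 1 1 3 3 3 3 0 0 1 3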